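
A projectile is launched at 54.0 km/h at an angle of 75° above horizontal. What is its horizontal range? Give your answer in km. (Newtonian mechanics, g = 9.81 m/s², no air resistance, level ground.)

v₀ = 54.0 km/h × 0.2777777777777778 = 15.0 m/s
R = v₀² × sin(2θ) / g = 15.0² × sin(2 × 75°) / 9.81 = 225.0 × 0.5 / 9.81 = 11.4679 m
R = 11.4679 m / 1000.0 = 0.01147 km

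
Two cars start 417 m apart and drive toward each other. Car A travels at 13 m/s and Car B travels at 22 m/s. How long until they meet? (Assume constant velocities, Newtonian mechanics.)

Combined speed: v_combined = 13 + 22 = 35 m/s
Time to meet: t = d/v_combined = 417/35 = 11.91 s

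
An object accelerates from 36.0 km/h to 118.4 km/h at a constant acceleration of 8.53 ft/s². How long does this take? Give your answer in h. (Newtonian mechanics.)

v₀ = 36.0 km/h × 0.2777777777777778 = 10.0 m/s
v = 118.4 km/h × 0.2777777777777778 = 32.8889 m/s
a = 8.53 ft/s² × 0.3048 = 2.59994 m/s²
t = (v - v₀) / a = (32.8889 - 10.0) / 2.59994 = 8.80363 s
t = 8.80363 s / 3600.0 = 0.002445 h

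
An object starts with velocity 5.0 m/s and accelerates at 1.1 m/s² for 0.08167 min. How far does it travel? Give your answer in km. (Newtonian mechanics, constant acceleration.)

t = 0.08167 min × 60.0 = 4.9002 s
d = v₀ × t + ½ × a × t² = 5.0 × 4.9002 + 0.5 × 1.1 × 4.9002² = 37.7076 m
d = 37.7076 m / 1000.0 = 0.03771 km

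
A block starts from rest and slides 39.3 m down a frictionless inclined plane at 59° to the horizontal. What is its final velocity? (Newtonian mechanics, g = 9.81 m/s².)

a = g sin(θ) = 9.81 × sin(59°) = 8.4088 m/s²
v = √(2ad) = √(2 × 8.4088 × 39.3) = 25.71 m/s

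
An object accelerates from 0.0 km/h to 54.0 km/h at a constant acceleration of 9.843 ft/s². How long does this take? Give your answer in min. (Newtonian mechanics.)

v₀ = 0.0 km/h × 0.2777777777777778 = 0.0 m/s
v = 54.0 km/h × 0.2777777777777778 = 15.0 m/s
a = 9.843 ft/s² × 0.3048 = 3.00015 m/s²
t = (v - v₀) / a = (15.0 - 0.0) / 3.00015 = 4.99975 s
t = 4.99975 s / 60.0 = 0.08333 min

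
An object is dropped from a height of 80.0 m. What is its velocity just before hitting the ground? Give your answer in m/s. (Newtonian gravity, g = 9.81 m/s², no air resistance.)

v = √(2gh) = √(2 × 9.81 × 80.0) = 39.62 m/s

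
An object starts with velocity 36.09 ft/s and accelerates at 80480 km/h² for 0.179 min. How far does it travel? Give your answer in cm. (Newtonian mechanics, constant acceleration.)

v₀ = 36.09 ft/s × 0.3048 = 11.0002 m/s
a = 80480 km/h² × 7.716049382716049e-05 = 6.20988 m/s²
t = 0.179 min × 60.0 = 10.74 s
d = v₀ × t + ½ × a × t² = 11.0002 × 10.74 + 0.5 × 6.20988 × 10.74² = 476.29 m
d = 476.29 m / 0.01 = 47630 cm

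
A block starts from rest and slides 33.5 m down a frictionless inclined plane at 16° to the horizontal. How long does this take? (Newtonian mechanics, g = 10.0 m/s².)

a = g sin(θ) = 10.0 × sin(16°) = 2.7564 m/s²
t = √(2d/a) = √(2 × 33.5 / 2.7564) = 4.93 s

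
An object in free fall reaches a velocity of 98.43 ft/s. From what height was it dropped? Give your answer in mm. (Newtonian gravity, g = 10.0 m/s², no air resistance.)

v = 98.43 ft/s × 0.3048 = 30.0015 m/s
h = v² / (2g) = 30.0015² / (2 × 10.0) = 45.0045 m
h = 45.0045 m / 0.001 = 45000 mm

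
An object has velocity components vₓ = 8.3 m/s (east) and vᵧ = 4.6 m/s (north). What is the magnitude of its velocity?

|v| = √(vₓ² + vᵧ²) = √(8.3² + 4.6²) = √(90.05) = 9.49 m/s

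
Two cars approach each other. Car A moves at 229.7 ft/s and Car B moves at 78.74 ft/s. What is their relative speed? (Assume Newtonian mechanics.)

v_rel = v_A + v_B = 229.7 + 78.74 = 308.44 ft/s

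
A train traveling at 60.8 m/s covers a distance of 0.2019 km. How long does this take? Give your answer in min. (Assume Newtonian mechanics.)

d = 0.2019 km × 1000.0 = 201.9 m
t = d / v = 201.9 / 60.8 = 3.32072 s
t = 3.32072 s / 60.0 = 0.05535 min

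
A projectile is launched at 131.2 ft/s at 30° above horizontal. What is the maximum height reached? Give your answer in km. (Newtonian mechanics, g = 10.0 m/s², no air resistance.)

v₀ = 131.2 ft/s × 0.3048 = 39.9898 m/s
H = v₀² × sin²(θ) / (2g) = 39.9898² × sin(30°)² / (2 × 10.0) = 1599.18 × 0.25 / 20.0 = 19.9898 m
H = 19.9898 m / 1000.0 = 0.01999 km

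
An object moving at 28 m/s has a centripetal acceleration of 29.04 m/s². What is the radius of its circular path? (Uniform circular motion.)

r = v²/a_c = 28²/29.04 = 27.0 m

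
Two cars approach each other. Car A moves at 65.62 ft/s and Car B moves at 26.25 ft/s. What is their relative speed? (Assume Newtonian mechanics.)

v_rel = v_A + v_B = 65.62 + 26.25 = 91.87 ft/s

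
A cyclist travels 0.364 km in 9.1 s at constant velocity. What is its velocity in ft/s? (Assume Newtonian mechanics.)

d = 0.364 km × 1000.0 = 364.0 m
v = d / t = 364.0 / 9.1 = 40.0 m/s
v = 40.0 m/s / 0.3048 = 131.2 ft/s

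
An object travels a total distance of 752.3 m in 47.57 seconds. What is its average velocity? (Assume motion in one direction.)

v_avg = Δd / Δt = 752.3 / 47.57 = 15.81 m/s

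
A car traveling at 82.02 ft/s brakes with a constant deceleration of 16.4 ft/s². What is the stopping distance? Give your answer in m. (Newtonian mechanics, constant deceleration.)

v₀ = 82.02 ft/s × 0.3048 = 24.9997 m/s
a = 16.4 ft/s² × 0.3048 = 4.99872 m/s²
d = v₀² / (2a) = 24.9997² / (2 × 4.99872) = 624.985 / 9.99744 = 62.51 m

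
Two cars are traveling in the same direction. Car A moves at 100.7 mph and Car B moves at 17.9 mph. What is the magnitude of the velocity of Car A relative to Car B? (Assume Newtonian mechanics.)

v_rel = |v_A - v_B| = |100.7 - 17.9| = 82.8 mph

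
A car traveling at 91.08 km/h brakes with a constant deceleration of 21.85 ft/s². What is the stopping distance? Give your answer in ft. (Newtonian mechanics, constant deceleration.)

v₀ = 91.08 km/h × 0.2777777777777778 = 25.3 m/s
a = 21.85 ft/s² × 0.3048 = 6.65988 m/s²
d = v₀² / (2a) = 25.3² / (2 × 6.65988) = 640.09 / 13.3198 = 48.0555 m
d = 48.0555 m / 0.3048 = 157.7 ft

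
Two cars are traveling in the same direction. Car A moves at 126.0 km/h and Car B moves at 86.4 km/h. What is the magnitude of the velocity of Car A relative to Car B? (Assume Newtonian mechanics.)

v_rel = |v_A - v_B| = |126.0 - 86.4| = 39.6 km/h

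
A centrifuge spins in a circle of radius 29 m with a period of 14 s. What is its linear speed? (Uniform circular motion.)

v = 2πr/T = 2π×29/14 = 13.02 m/s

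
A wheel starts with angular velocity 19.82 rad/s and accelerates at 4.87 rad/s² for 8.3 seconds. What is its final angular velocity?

ω = ω₀ + αt = 19.82 + 4.87 × 8.3 = 60.24 rad/s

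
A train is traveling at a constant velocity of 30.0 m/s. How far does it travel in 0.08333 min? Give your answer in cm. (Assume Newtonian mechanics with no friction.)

t = 0.08333 min × 60.0 = 4.9998 s
d = v × t = 30.0 × 4.9998 = 149.994 m
d = 149.994 m / 0.01 = 15000 cm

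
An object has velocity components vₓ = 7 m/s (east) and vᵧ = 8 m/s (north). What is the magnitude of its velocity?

|v| = √(vₓ² + vᵧ²) = √(7² + 8²) = √(113) = 10.63 m/s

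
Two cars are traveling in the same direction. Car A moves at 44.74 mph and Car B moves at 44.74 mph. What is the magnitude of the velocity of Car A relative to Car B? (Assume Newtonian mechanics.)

v_rel = |v_A - v_B| = |44.74 - 44.74| = 0.0 mph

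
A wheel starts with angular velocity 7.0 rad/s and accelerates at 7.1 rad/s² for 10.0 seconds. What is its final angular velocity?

ω = ω₀ + αt = 7.0 + 7.1 × 10.0 = 78.0 rad/s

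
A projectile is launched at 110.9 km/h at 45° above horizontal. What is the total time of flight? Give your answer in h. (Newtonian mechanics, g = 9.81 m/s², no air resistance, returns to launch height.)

v₀ = 110.9 km/h × 0.2777777777777778 = 30.8056 m/s
T = 2 × v₀ × sin(θ) / g = 2 × 30.8056 × sin(45°) / 9.81 = 2 × 30.8056 × 0.707107 / 9.81 = 4.44095 s
T = 4.44095 s / 3600.0 = 0.001234 h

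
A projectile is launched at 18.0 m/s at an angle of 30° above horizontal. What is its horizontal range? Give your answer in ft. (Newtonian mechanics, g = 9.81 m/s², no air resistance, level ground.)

R = v₀² × sin(2θ) / g = 18.0² × sin(2 × 30°) / 9.81 = 324.0 × 0.866025 / 9.81 = 28.6027 m
R = 28.6027 m / 0.3048 = 93.84 ft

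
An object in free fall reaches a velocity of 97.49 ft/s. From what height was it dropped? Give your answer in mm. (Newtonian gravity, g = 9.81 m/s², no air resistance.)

v = 97.49 ft/s × 0.3048 = 29.715 m/s
h = v² / (2g) = 29.715² / (2 × 9.81) = 45.0041 m
h = 45.0041 m / 0.001 = 45000 mm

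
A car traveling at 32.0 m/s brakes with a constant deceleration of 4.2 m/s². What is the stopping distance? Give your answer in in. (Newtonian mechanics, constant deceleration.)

d = v₀² / (2a) = 32.0² / (2 × 4.2) = 1024.0 / 8.4 = 121.905 m
d = 121.905 m / 0.0254 = 4799 in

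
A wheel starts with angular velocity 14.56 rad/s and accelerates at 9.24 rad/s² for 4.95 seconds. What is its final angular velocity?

ω = ω₀ + αt = 14.56 + 9.24 × 4.95 = 60.3 rad/s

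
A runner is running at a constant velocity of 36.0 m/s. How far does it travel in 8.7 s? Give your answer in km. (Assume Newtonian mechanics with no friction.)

d = v × t = 36.0 × 8.7 = 313.2 m
d = 313.2 m / 1000.0 = 0.3132 km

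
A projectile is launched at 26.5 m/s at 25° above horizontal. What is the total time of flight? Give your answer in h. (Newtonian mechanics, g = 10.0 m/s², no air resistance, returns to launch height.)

T = 2 × v₀ × sin(θ) / g = 2 × 26.5 × sin(25°) / 10.0 = 2 × 26.5 × 0.422618 / 10.0 = 2.23988 s
T = 2.23988 s / 3600.0 = 0.0006222 h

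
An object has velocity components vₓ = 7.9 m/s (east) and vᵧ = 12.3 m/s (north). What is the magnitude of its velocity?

|v| = √(vₓ² + vᵧ²) = √(7.9² + 12.3²) = √(213.7) = 14.62 m/s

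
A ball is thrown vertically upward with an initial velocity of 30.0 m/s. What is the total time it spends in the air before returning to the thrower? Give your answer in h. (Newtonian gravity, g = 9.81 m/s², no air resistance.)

t_total = 2 × v₀ / g = 2 × 30.0 / 9.81 = 6.11621 s
t_total = 6.11621 s / 3600.0 = 0.001699 h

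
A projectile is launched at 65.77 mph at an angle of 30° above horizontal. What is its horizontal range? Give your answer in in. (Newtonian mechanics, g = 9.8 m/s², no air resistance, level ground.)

v₀ = 65.77 mph × 0.44704 = 29.4018 m/s
R = v₀² × sin(2θ) / g = 29.4018² × sin(2 × 30°) / 9.8 = 864.466 × 0.866025 / 9.8 = 76.3928 m
R = 76.3928 m / 0.0254 = 3008 in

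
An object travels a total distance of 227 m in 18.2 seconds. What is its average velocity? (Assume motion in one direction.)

v_avg = Δd / Δt = 227 / 18.2 = 12.47 m/s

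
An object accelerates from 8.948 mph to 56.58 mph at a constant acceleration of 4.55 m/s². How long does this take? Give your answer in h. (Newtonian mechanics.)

v₀ = 8.948 mph × 0.44704 = 4.00011 m/s
v = 56.58 mph × 0.44704 = 25.2935 m/s
t = (v - v₀) / a = (25.2935 - 4.00011) / 4.55 = 4.67987 s
t = 4.67987 s / 3600.0 = 0.0013 h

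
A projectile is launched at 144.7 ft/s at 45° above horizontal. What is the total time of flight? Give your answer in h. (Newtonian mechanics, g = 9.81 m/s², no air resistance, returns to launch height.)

v₀ = 144.7 ft/s × 0.3048 = 44.1046 m/s
T = 2 × v₀ × sin(θ) / g = 2 × 44.1046 × sin(45°) / 9.81 = 2 × 44.1046 × 0.707107 / 9.81 = 6.35814 s
T = 6.35814 s / 3600.0 = 0.001766 h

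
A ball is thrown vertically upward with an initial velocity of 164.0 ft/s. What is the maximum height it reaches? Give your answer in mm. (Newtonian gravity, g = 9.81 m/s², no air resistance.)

v₀ = 164.0 ft/s × 0.3048 = 49.9872 m/s
h_max = v₀² / (2g) = 49.9872² / (2 × 9.81) = 2498.72 / 19.62 = 127.356 m
h_max = 127.356 m / 0.001 = 127400 mm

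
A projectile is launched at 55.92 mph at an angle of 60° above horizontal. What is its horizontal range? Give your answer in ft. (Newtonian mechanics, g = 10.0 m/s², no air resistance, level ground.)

v₀ = 55.92 mph × 0.44704 = 24.9985 m/s
R = v₀² × sin(2θ) / g = 24.9985² × sin(2 × 60°) / 10.0 = 624.925 × 0.866025 / 10.0 = 54.1201 m
R = 54.1201 m / 0.3048 = 177.6 ft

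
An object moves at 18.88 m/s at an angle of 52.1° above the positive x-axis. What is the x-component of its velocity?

vₓ = v cos(θ) = 18.88 × cos(52.1°) = 11.6 m/s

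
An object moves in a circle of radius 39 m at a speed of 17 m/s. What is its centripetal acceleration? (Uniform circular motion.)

a_c = v²/r = 17²/39 = 289/39 = 7.41 m/s²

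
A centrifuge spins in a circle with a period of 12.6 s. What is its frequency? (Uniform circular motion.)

f = 1/T = 1/12.6 = 0.0794 Hz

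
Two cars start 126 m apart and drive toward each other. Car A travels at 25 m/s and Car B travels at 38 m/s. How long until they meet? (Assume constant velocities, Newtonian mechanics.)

Combined speed: v_combined = 25 + 38 = 63 m/s
Time to meet: t = d/v_combined = 126/63 = 2.0 s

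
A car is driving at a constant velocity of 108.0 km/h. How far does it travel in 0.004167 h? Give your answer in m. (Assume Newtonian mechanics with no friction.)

v = 108.0 km/h × 0.2777777777777778 = 30.0 m/s
t = 0.004167 h × 3600.0 = 15.0012 s
d = v × t = 30.0 × 15.0012 = 450.0 m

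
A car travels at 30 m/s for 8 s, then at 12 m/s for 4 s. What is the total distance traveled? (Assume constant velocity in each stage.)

d₁ = v₁t₁ = 30 × 8 = 240 m
d₂ = v₂t₂ = 12 × 4 = 48 m
d_total = 240 + 48 = 288 m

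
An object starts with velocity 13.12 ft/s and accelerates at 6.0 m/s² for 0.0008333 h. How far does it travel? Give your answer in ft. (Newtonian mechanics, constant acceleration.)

v₀ = 13.12 ft/s × 0.3048 = 3.99898 m/s
t = 0.0008333 h × 3600.0 = 2.99988 s
d = v₀ × t + ½ × a × t² = 3.99898 × 2.99988 + 0.5 × 6.0 × 2.99988² = 38.9943 m
d = 38.9943 m / 0.3048 = 127.9 ft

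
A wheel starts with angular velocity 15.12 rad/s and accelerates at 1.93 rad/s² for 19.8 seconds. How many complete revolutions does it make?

θ = ω₀t + ½αt² = 15.12×19.8 + ½×1.93×19.8² = 677.6946 rad
Total revolutions = θ/(2π) = 677.6946/(2π) = 107.86
Complete revolutions = ⌊107.86⌋ = 107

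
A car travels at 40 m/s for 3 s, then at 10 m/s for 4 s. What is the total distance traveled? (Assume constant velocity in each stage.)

d₁ = v₁t₁ = 40 × 3 = 120 m
d₂ = v₂t₂ = 10 × 4 = 40 m
d_total = 120 + 40 = 160 m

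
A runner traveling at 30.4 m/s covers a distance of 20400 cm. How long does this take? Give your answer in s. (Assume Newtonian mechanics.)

d = 20400 cm × 0.01 = 204.0 m
t = d / v = 204.0 / 30.4 = 6.711 s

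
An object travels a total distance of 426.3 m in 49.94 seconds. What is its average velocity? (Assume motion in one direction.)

v_avg = Δd / Δt = 426.3 / 49.94 = 8.54 m/s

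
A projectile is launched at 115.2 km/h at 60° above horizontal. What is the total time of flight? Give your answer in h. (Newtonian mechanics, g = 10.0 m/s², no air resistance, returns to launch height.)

v₀ = 115.2 km/h × 0.2777777777777778 = 32.0 m/s
T = 2 × v₀ × sin(θ) / g = 2 × 32.0 × sin(60°) / 10.0 = 2 × 32.0 × 0.866025 / 10.0 = 5.54256 s
T = 5.54256 s / 3600.0 = 0.00154 h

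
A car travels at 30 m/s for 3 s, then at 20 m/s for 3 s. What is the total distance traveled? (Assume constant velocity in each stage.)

d₁ = v₁t₁ = 30 × 3 = 90 m
d₂ = v₂t₂ = 20 × 3 = 60 m
d_total = 90 + 60 = 150 m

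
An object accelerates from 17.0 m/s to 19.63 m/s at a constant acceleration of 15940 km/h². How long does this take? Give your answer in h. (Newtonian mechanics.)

a = 15940 km/h² × 7.716049382716049e-05 = 1.22994 m/s²
t = (v - v₀) / a = (19.63 - 17.0) / 1.22994 = 2.13832 s
t = 2.13832 s / 3600.0 = 0.000594 h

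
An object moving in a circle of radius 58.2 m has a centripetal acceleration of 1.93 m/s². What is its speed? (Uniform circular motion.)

v = √(a_c × r) = √(1.93 × 58.2) = 10.6 m/s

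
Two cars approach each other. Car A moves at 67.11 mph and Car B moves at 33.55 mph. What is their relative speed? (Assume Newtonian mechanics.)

v_rel = v_A + v_B = 67.11 + 33.55 = 100.66 mph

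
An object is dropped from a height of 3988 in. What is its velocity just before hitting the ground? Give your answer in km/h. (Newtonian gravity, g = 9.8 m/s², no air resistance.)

h = 3988 in × 0.0254 = 101.295 m
v = √(2gh) = √(2 × 9.8 × 101.295) = 44.5576 m/s
v = 44.5576 m/s / 0.2777777777777778 = 160.4 km/h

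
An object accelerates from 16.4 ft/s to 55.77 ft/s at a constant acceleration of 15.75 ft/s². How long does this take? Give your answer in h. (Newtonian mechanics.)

v₀ = 16.4 ft/s × 0.3048 = 4.99872 m/s
v = 55.77 ft/s × 0.3048 = 16.9987 m/s
a = 15.75 ft/s² × 0.3048 = 4.8006 m/s²
t = (v - v₀) / a = (16.9987 - 4.99872) / 4.8006 = 2.49968 s
t = 2.49968 s / 3600.0 = 0.0006944 h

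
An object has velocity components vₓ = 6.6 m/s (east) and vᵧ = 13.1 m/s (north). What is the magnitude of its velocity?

|v| = √(vₓ² + vᵧ²) = √(6.6² + 13.1²) = √(215.17) = 14.67 m/s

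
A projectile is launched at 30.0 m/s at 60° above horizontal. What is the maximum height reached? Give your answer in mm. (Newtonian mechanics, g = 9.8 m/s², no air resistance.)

H = v₀² × sin²(θ) / (2g) = 30.0² × sin(60°)² / (2 × 9.8) = 900.0 × 0.75 / 19.6 = 34.4388 m
H = 34.4388 m / 0.001 = 34440 mm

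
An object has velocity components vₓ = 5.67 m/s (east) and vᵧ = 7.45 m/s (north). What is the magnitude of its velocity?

|v| = √(vₓ² + vᵧ²) = √(5.67² + 7.45²) = √(87.6514) = 9.36 m/s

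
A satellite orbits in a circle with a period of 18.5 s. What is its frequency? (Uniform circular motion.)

f = 1/T = 1/18.5 = 0.0541 Hz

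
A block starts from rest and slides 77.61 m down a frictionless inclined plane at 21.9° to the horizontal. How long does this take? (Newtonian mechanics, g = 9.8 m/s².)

a = g sin(θ) = 9.8 × sin(21.9°) = 3.6553 m/s²
t = √(2d/a) = √(2 × 77.61 / 3.6553) = 6.52 s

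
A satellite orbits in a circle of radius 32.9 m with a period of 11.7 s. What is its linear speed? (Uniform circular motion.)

v = 2πr/T = 2π×32.9/11.7 = 17.67 m/s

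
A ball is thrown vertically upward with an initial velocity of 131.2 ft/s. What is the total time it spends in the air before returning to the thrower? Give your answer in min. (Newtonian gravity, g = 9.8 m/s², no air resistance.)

v₀ = 131.2 ft/s × 0.3048 = 39.9898 m/s
t_total = 2 × v₀ / g = 2 × 39.9898 / 9.8 = 8.16118 s
t_total = 8.16118 s / 60.0 = 0.136 min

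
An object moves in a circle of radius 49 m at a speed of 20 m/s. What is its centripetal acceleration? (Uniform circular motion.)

a_c = v²/r = 20²/49 = 400/49 = 8.16 m/s²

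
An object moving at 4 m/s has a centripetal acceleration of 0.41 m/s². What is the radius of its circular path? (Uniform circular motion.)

r = v²/a_c = 4²/0.41 = 39.02 m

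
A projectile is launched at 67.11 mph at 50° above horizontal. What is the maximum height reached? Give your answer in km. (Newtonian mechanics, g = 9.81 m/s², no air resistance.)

v₀ = 67.11 mph × 0.44704 = 30.0009 m/s
H = v₀² × sin²(θ) / (2g) = 30.0009² × sin(50°)² / (2 × 9.81) = 900.054 × 0.586824 / 19.62 = 26.9201 m
H = 26.9201 m / 1000.0 = 0.02692 km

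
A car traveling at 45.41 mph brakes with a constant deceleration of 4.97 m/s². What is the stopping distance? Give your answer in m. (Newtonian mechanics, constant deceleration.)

v₀ = 45.41 mph × 0.44704 = 20.3001 m/s
d = v₀² / (2a) = 20.3001² / (2 × 4.97) = 412.094 / 9.94 = 41.46 m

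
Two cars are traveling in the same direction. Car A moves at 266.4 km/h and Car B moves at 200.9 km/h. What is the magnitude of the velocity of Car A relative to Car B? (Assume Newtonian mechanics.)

v_rel = |v_A - v_B| = |266.4 - 200.9| = 65.5 km/h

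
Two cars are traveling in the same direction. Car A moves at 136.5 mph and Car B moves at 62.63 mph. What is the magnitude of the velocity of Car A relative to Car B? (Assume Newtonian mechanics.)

v_rel = |v_A - v_B| = |136.5 - 62.63| = 73.87 mph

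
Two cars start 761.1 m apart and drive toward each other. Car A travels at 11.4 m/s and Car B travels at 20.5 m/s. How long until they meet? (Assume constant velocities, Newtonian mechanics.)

Combined speed: v_combined = 11.4 + 20.5 = 31.9 m/s
Time to meet: t = d/v_combined = 761.1/31.9 = 23.86 s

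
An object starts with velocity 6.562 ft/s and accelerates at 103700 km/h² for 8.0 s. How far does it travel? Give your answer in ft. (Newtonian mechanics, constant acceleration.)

v₀ = 6.562 ft/s × 0.3048 = 2.0001 m/s
a = 103700 km/h² × 7.716049382716049e-05 = 8.00154 m/s²
d = v₀ × t + ½ × a × t² = 2.0001 × 8.0 + 0.5 × 8.00154 × 8.0² = 272.05 m
d = 272.05 m / 0.3048 = 892.6 ft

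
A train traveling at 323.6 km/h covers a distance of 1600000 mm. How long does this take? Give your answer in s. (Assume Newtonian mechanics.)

d = 1600000 mm × 0.001 = 1600.0 m
v = 323.6 km/h × 0.2777777777777778 = 89.8889 m/s
t = d / v = 1600.0 / 89.8889 = 17.8 s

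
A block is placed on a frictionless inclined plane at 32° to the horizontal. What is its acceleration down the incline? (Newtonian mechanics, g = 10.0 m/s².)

a = g sin(θ) = 10.0 × sin(32°) = 10.0 × 0.5299 = 5.3 m/s²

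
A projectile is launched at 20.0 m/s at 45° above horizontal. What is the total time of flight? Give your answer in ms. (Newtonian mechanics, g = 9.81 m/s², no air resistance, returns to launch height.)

T = 2 × v₀ × sin(θ) / g = 2 × 20.0 × sin(45°) / 9.81 = 2 × 20.0 × 0.707107 / 9.81 = 2.88321 s
T = 2.88321 s / 0.001 = 2883 ms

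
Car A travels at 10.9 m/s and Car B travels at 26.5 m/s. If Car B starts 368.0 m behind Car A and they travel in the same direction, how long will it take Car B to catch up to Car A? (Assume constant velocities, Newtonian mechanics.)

Relative speed: v_rel = 26.5 - 10.9 = 15.6 m/s
Time to catch: t = d₀/v_rel = 368.0/15.6 = 23.59 s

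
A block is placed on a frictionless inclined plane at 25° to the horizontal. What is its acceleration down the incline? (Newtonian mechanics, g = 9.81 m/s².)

a = g sin(θ) = 9.81 × sin(25°) = 9.81 × 0.4226 = 4.15 m/s²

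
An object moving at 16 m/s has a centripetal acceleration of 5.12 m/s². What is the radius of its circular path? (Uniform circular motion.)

r = v²/a_c = 16²/5.12 = 50.0 m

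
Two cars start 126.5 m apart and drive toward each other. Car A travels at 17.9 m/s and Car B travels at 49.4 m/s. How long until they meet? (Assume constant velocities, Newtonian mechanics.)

Combined speed: v_combined = 17.9 + 49.4 = 67.3 m/s
Time to meet: t = d/v_combined = 126.5/67.3 = 1.88 s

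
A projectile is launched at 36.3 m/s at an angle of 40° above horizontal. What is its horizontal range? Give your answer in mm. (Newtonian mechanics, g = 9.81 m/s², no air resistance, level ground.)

R = v₀² × sin(2θ) / g = 36.3² × sin(2 × 40°) / 9.81 = 1317.69 × 0.984808 / 9.81 = 132.28 m
R = 132.28 m / 0.001 = 132300 mm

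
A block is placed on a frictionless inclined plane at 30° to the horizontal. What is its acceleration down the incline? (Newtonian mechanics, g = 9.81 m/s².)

a = g sin(θ) = 9.81 × sin(30°) = 9.81 × 0.5 = 4.91 m/s²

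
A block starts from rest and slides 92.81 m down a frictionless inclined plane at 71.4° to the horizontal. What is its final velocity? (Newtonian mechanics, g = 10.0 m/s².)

a = g sin(θ) = 10.0 × sin(71.4°) = 9.4777 m/s²
v = √(2ad) = √(2 × 9.4777 × 92.81) = 41.94 m/s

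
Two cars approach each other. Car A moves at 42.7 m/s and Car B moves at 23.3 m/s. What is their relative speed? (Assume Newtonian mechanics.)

v_rel = v_A + v_B = 42.7 + 23.3 = 66.0 m/s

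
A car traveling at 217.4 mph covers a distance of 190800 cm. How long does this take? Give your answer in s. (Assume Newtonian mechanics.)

d = 190800 cm × 0.01 = 1908.0 m
v = 217.4 mph × 0.44704 = 97.1865 m/s
t = d / v = 1908.0 / 97.1865 = 19.63 s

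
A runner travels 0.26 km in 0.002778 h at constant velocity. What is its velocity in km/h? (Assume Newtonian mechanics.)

d = 0.26 km × 1000.0 = 260.0 m
t = 0.002778 h × 3600.0 = 10.0008 s
v = d / t = 260.0 / 10.0008 = 25.9979 m/s
v = 25.9979 m/s / 0.2777777777777778 = 93.59 km/h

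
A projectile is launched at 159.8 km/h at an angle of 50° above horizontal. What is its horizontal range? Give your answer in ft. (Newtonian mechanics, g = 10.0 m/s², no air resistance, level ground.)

v₀ = 159.8 km/h × 0.2777777777777778 = 44.3889 m/s
R = v₀² × sin(2θ) / g = 44.3889² × sin(2 × 50°) / 10.0 = 1970.37 × 0.984808 / 10.0 = 194.044 m
R = 194.044 m / 0.3048 = 636.6 ft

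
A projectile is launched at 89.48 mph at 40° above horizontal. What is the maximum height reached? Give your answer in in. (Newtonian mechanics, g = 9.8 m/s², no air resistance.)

v₀ = 89.48 mph × 0.44704 = 40.0011 m/s
H = v₀² × sin²(θ) / (2g) = 40.0011² × sin(40°)² / (2 × 9.8) = 1600.09 × 0.413176 / 19.6 = 33.7306 m
H = 33.7306 m / 0.0254 = 1328 in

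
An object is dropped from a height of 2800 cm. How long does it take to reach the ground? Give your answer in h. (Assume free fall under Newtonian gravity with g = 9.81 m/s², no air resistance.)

h = 2800 cm × 0.01 = 28.0 m
t = √(2h/g) = √(2 × 28.0 / 9.81) = 2.38924 s
t = 2.38924 s / 3600.0 = 0.0006637 h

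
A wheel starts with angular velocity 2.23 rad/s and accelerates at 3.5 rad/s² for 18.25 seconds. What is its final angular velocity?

ω = ω₀ + αt = 2.23 + 3.5 × 18.25 = 66.11 rad/s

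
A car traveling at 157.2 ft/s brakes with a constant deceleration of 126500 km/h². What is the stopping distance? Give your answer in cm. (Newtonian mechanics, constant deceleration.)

v₀ = 157.2 ft/s × 0.3048 = 47.9146 m/s
a = 126500 km/h² × 7.716049382716049e-05 = 9.7608 m/s²
d = v₀² / (2a) = 47.9146² / (2 × 9.7608) = 2295.81 / 19.5216 = 117.604 m
d = 117.604 m / 0.01 = 11760 cm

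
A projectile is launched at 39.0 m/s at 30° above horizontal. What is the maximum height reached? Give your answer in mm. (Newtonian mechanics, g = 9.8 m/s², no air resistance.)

H = v₀² × sin²(θ) / (2g) = 39.0² × sin(30°)² / (2 × 9.8) = 1521.0 × 0.25 / 19.6 = 19.4005 m
H = 19.4005 m / 0.001 = 19400 mm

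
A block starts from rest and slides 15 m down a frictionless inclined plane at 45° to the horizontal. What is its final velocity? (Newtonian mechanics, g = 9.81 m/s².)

a = g sin(θ) = 9.81 × sin(45°) = 6.9367 m/s²
v = √(2ad) = √(2 × 6.9367 × 15) = 14.43 m/s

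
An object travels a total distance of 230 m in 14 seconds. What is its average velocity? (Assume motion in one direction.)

v_avg = Δd / Δt = 230 / 14 = 16.43 m/s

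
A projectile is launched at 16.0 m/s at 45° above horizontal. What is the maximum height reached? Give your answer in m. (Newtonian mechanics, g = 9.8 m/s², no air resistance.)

H = v₀² × sin²(θ) / (2g) = 16.0² × sin(45°)² / (2 × 9.8) = 256.0 × 0.5 / 19.6 = 6.531 m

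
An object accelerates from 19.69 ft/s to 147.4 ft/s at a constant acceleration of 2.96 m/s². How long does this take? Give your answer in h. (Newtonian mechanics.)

v₀ = 19.69 ft/s × 0.3048 = 6.00151 m/s
v = 147.4 ft/s × 0.3048 = 44.9275 m/s
t = (v - v₀) / a = (44.9275 - 6.00151) / 2.96 = 13.1507 s
t = 13.1507 s / 3600.0 = 0.003653 h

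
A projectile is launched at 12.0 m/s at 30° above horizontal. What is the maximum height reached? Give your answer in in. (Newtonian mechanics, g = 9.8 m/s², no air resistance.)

H = v₀² × sin²(θ) / (2g) = 12.0² × sin(30°)² / (2 × 9.8) = 144.0 × 0.25 / 19.6 = 1.83673 m
H = 1.83673 m / 0.0254 = 72.31 in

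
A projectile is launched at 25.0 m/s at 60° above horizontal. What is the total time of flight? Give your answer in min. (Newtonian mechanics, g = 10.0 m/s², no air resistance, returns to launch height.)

T = 2 × v₀ × sin(θ) / g = 2 × 25.0 × sin(60°) / 10.0 = 2 × 25.0 × 0.866025 / 10.0 = 4.33013 s
T = 4.33013 s / 60.0 = 0.07217 min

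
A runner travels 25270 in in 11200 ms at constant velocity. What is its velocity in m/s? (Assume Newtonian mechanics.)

d = 25270 in × 0.0254 = 641.858 m
t = 11200 ms × 0.001 = 11.2 s
v = d / t = 641.858 / 11.2 = 57.31 m/s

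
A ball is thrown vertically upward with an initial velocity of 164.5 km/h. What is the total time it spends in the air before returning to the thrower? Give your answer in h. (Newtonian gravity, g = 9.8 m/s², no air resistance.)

v₀ = 164.5 km/h × 0.2777777777777778 = 45.6944 m/s
t_total = 2 × v₀ / g = 2 × 45.6944 / 9.8 = 9.32539 s
t_total = 9.32539 s / 3600.0 = 0.00259 h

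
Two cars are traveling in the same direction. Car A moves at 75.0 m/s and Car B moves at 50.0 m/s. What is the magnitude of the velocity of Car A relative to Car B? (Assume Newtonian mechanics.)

v_rel = |v_A - v_B| = |75.0 - 50.0| = 25.0 m/s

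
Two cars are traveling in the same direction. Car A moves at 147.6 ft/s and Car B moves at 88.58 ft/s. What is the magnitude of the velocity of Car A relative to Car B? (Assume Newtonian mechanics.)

v_rel = |v_A - v_B| = |147.6 - 88.58| = 59.02 ft/s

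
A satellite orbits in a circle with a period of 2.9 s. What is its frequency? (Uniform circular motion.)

f = 1/T = 1/2.9 = 0.3448 Hz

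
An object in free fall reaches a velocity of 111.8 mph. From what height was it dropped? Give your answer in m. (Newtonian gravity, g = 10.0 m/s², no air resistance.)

v = 111.8 mph × 0.44704 = 49.9791 m/s
h = v² / (2g) = 49.9791² / (2 × 10.0) = 124.9 m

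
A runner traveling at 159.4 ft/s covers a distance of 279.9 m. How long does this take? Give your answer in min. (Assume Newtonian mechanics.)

v = 159.4 ft/s × 0.3048 = 48.5851 m/s
t = d / v = 279.9 / 48.5851 = 5.76103 s
t = 5.76103 s / 60.0 = 0.09602 min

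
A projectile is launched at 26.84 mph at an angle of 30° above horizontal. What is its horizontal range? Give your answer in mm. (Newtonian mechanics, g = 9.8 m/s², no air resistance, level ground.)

v₀ = 26.84 mph × 0.44704 = 11.9986 m/s
R = v₀² × sin(2θ) / g = 11.9986² × sin(2 × 30°) / 9.8 = 143.966 × 0.866025 / 9.8 = 12.7223 m
R = 12.7223 m / 0.001 = 12720 mm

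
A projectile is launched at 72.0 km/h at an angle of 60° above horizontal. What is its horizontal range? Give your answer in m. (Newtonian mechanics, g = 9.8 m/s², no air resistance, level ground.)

v₀ = 72.0 km/h × 0.2777777777777778 = 20.0 m/s
R = v₀² × sin(2θ) / g = 20.0² × sin(2 × 60°) / 9.8 = 400.0 × 0.866025 / 9.8 = 35.35 m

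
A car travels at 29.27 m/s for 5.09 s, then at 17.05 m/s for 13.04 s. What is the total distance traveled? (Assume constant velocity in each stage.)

d₁ = v₁t₁ = 29.27 × 5.09 = 148.9843 m
d₂ = v₂t₂ = 17.05 × 13.04 = 222.332 m
d_total = 148.9843 + 222.332 = 371.32 m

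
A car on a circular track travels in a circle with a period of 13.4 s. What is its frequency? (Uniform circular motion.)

f = 1/T = 1/13.4 = 0.0746 Hz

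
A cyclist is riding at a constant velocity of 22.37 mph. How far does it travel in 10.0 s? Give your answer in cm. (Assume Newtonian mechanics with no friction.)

v = 22.37 mph × 0.44704 = 10.0003 m/s
d = v × t = 10.0003 × 10.0 = 100.003 m
d = 100.003 m / 0.01 = 10000 cm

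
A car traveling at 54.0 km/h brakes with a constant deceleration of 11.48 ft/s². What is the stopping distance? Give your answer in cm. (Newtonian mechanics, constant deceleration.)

v₀ = 54.0 km/h × 0.2777777777777778 = 15.0 m/s
a = 11.48 ft/s² × 0.3048 = 3.4991 m/s²
d = v₀² / (2a) = 15.0² / (2 × 3.4991) = 225.0 / 6.9982 = 32.1511 m
d = 32.1511 m / 0.01 = 3215 cm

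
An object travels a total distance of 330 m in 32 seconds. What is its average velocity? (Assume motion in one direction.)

v_avg = Δd / Δt = 330 / 32 = 10.31 m/s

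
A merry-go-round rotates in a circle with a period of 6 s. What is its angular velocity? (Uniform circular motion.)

ω = 2π/T = 2π/6 = 1.0472 rad/s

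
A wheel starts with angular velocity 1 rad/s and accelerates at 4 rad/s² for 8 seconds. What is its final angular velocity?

ω = ω₀ + αt = 1 + 4 × 8 = 33 rad/s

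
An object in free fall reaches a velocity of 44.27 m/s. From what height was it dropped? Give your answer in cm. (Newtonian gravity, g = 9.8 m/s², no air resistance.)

h = v² / (2g) = 44.27² / (2 × 9.8) = 99.9915 m
h = 99.9915 m / 0.01 = 9999 cm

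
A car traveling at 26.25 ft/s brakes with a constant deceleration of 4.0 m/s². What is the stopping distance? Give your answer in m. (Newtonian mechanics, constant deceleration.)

v₀ = 26.25 ft/s × 0.3048 = 8.001 m/s
d = v₀² / (2a) = 8.001² / (2 × 4.0) = 64.016 / 8.0 = 8.002 m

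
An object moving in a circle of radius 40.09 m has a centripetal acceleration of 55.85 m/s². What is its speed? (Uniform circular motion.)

v = √(a_c × r) = √(55.85 × 40.09) = 47.32 m/s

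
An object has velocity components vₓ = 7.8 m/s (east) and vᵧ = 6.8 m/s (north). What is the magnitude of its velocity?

|v| = √(vₓ² + vᵧ²) = √(7.8² + 6.8²) = √(107.08) = 10.35 m/s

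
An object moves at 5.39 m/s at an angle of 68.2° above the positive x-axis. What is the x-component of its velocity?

vₓ = v cos(θ) = 5.39 × cos(68.2°) = 2.0 m/s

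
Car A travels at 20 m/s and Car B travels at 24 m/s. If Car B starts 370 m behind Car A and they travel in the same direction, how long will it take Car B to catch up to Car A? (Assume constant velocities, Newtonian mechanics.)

Relative speed: v_rel = 24 - 20 = 4 m/s
Time to catch: t = d₀/v_rel = 370/4 = 92.5 s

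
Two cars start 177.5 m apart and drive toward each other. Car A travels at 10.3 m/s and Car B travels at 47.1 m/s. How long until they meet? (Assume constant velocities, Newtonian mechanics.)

Combined speed: v_combined = 10.3 + 47.1 = 57.4 m/s
Time to meet: t = d/v_combined = 177.5/57.4 = 3.09 s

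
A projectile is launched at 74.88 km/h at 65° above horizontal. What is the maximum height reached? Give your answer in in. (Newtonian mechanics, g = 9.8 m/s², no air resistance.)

v₀ = 74.88 km/h × 0.2777777777777778 = 20.8 m/s
H = v₀² × sin²(θ) / (2g) = 20.8² × sin(65°)² / (2 × 9.8) = 432.64 × 0.821394 / 19.6 = 18.131 m
H = 18.131 m / 0.0254 = 713.8 in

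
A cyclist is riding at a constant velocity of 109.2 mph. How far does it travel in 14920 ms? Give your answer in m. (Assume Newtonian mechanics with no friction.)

v = 109.2 mph × 0.44704 = 48.8168 m/s
t = 14920 ms × 0.001 = 14.92 s
d = v × t = 48.8168 × 14.92 = 728.3 m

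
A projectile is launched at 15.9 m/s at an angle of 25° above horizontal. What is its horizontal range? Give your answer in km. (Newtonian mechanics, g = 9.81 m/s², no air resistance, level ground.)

R = v₀² × sin(2θ) / g = 15.9² × sin(2 × 25°) / 9.81 = 252.81 × 0.766044 / 9.81 = 19.7414 m
R = 19.7414 m / 1000.0 = 0.01974 km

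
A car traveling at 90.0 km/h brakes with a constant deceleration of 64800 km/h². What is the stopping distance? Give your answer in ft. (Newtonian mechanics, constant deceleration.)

v₀ = 90.0 km/h × 0.2777777777777778 = 25.0 m/s
a = 64800 km/h² × 7.716049382716049e-05 = 5.0 m/s²
d = v₀² / (2a) = 25.0² / (2 × 5.0) = 625.0 / 10.0 = 62.5 m
d = 62.5 m / 0.3048 = 205.1 ft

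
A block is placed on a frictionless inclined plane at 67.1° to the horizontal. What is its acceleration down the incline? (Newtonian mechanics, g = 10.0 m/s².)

a = g sin(θ) = 10.0 × sin(67.1°) = 10.0 × 0.9212 = 9.21 m/s²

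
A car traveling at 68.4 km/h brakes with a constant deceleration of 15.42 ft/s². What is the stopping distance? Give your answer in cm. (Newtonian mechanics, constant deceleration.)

v₀ = 68.4 km/h × 0.2777777777777778 = 19.0 m/s
a = 15.42 ft/s² × 0.3048 = 4.70002 m/s²
d = v₀² / (2a) = 19.0² / (2 × 4.70002) = 361.0 / 9.40004 = 38.4041 m
d = 38.4041 m / 0.01 = 3840 cm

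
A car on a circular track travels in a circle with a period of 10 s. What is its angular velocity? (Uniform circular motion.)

ω = 2π/T = 2π/10 = 0.6283 rad/s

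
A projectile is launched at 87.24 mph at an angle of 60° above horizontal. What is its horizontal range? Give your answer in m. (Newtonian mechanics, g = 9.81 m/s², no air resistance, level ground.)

v₀ = 87.24 mph × 0.44704 = 38.9998 m/s
R = v₀² × sin(2θ) / g = 38.9998² × sin(2 × 60°) / 9.81 = 1520.98 × 0.866025 / 9.81 = 134.3 m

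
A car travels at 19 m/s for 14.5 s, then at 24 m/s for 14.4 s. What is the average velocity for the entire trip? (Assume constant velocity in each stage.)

d₁ = v₁t₁ = 19 × 14.5 = 275.5 m
d₂ = v₂t₂ = 24 × 14.4 = 345.6 m
d_total = 621.1 m, t_total = 28.9 s
v_avg = d_total/t_total = 621.1/28.9 = 21.49 m/s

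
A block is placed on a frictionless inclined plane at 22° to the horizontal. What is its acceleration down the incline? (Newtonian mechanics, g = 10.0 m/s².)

a = g sin(θ) = 10.0 × sin(22°) = 10.0 × 0.3746 = 3.75 m/s²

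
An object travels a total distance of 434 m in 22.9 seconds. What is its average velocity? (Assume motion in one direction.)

v_avg = Δd / Δt = 434 / 22.9 = 18.95 m/s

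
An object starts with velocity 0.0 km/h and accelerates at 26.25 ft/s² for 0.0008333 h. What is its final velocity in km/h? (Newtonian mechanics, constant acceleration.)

v₀ = 0.0 km/h × 0.2777777777777778 = 0.0 m/s
a = 26.25 ft/s² × 0.3048 = 8.001 m/s²
t = 0.0008333 h × 3600.0 = 2.99988 s
v = v₀ + a × t = 0.0 + 8.001 × 2.99988 = 24.002 m/s
v = 24.002 m/s / 0.2777777777777778 = 86.41 km/h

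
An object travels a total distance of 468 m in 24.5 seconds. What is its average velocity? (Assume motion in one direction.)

v_avg = Δd / Δt = 468 / 24.5 = 19.1 m/s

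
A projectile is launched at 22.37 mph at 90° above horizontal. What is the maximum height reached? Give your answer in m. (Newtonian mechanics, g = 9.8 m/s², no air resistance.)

v₀ = 22.37 mph × 0.44704 = 10.0003 m/s
H = v₀² × sin²(θ) / (2g) = 10.0003² × sin(90°)² / (2 × 9.8) = 100.006 × 1.0 / 19.6 = 5.102 m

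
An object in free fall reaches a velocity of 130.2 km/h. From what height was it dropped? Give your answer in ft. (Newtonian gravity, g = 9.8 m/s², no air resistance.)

v = 130.2 km/h × 0.2777777777777778 = 36.1667 m/s
h = v² / (2g) = 36.1667² / (2 × 9.8) = 66.7362 m
h = 66.7362 m / 0.3048 = 219.0 ft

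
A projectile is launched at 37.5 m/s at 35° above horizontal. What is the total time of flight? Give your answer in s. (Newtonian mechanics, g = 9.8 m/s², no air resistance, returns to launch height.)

T = 2 × v₀ × sin(θ) / g = 2 × 37.5 × sin(35°) / 9.8 = 2 × 37.5 × 0.573576 / 9.8 = 4.39 s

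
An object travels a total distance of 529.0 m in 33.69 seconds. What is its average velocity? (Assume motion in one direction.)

v_avg = Δd / Δt = 529.0 / 33.69 = 15.7 m/s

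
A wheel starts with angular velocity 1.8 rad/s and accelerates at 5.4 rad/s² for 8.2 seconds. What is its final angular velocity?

ω = ω₀ + αt = 1.8 + 5.4 × 8.2 = 46.08 rad/s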